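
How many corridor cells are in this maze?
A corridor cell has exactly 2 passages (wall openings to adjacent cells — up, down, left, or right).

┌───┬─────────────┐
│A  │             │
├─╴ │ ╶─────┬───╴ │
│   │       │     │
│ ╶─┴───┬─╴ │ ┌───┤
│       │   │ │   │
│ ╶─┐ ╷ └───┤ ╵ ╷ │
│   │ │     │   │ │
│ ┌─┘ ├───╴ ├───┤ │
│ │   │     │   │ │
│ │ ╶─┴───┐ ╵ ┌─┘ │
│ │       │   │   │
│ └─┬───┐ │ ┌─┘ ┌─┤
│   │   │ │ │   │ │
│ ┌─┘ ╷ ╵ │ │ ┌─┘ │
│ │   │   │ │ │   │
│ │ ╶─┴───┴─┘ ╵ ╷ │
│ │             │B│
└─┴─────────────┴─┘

Counting cells with exactly 2 passages:
Total corridor cells: 63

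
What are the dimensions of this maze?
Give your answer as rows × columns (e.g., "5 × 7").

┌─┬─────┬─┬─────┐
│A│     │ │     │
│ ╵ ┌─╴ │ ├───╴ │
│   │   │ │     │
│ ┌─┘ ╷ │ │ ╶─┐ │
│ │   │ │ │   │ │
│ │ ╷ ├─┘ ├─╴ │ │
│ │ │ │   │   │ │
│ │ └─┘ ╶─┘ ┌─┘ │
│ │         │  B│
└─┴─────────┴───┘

Counting the maze dimensions:
Rows (vertical): 5
Columns (horizontal): 8
Dimensions: 5 × 8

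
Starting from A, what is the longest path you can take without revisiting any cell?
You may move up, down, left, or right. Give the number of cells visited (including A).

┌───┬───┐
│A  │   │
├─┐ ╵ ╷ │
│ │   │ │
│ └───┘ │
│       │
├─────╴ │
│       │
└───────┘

Finding longest simple path using DFS:
Start: (0, 0)
Longest path visits 12 cells
Path: A → right → down → right → up → right → down → down → down → left → left → left

Solution:

┌───┬───┐
│A ↓│↱ ↓│
├─┐ ╵ ╷ │
│ │↳ ↑│↓│
│ └───┘ │
│      ↓│
├─────╴ │
│B ← ← ↲│
└───────┘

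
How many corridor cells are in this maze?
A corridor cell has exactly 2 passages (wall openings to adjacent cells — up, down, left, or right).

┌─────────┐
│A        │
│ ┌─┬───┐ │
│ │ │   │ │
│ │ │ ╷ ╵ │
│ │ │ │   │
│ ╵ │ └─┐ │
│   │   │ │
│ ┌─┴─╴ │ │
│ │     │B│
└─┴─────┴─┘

Counting cells with exactly 2 passages:
Total corridor cells: 19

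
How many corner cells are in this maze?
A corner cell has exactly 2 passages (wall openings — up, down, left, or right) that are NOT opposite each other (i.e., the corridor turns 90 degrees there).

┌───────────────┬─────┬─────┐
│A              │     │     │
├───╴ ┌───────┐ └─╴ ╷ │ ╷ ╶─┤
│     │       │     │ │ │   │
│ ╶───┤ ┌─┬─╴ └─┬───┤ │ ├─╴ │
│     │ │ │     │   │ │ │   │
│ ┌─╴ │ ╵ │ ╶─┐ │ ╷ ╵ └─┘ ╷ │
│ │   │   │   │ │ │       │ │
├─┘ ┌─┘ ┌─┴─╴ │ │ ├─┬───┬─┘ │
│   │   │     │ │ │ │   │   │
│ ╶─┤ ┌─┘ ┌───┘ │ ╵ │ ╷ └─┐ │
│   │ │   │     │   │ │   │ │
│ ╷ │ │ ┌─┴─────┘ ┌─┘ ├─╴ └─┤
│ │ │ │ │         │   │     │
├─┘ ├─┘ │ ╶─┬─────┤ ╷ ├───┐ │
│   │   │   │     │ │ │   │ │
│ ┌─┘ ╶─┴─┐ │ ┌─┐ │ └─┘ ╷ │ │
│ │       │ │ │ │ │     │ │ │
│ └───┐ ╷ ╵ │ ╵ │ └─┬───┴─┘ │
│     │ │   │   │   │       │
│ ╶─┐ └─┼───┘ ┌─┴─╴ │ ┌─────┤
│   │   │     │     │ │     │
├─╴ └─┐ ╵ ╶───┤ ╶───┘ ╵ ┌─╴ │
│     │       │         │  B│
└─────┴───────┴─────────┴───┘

Counting corner cells (2 non-opposite passages):
Total corners: 78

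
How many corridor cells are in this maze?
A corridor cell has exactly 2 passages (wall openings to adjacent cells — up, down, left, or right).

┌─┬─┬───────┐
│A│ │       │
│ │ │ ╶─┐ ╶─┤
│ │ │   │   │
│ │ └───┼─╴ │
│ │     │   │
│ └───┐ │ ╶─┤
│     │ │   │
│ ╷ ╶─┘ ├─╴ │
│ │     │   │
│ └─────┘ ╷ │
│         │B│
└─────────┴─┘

Counting cells with exactly 2 passages:
Total corridor cells: 26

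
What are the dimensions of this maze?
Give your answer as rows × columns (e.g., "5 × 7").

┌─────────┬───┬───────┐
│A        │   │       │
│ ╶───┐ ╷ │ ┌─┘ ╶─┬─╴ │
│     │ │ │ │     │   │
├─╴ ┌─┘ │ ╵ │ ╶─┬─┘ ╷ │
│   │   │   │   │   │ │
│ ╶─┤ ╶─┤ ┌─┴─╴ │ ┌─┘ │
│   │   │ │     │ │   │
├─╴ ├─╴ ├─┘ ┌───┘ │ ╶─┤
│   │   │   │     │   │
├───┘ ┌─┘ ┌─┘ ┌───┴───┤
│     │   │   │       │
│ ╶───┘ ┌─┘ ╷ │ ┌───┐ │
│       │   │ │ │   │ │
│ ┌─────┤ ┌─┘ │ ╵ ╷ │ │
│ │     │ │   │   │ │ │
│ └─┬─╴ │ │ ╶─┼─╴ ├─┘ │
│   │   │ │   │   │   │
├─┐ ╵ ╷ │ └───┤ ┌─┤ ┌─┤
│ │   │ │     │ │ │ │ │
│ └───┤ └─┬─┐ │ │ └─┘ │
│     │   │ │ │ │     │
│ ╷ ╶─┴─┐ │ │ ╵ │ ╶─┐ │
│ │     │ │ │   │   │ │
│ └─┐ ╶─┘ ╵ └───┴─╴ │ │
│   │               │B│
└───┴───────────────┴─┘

Counting the maze dimensions:
Rows (vertical): 13
Columns (horizontal): 11
Dimensions: 13 × 11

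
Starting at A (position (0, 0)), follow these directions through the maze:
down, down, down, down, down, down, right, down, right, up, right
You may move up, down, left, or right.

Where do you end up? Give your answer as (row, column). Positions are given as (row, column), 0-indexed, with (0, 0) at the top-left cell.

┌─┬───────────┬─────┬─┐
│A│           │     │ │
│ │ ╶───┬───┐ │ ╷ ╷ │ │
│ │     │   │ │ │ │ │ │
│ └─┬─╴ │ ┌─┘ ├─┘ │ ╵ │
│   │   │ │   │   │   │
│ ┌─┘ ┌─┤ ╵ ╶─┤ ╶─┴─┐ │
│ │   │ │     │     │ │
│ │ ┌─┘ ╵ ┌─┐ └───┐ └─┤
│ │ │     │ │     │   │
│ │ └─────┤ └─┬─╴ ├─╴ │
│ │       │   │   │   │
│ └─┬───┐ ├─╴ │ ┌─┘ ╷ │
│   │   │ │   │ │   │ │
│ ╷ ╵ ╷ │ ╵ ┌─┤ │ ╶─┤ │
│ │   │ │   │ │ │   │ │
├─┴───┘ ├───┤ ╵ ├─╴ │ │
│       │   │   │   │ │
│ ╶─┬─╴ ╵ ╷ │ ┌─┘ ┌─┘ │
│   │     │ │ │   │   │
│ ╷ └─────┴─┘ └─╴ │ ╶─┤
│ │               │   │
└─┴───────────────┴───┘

Following directions step by step:
Start: (0, 0)
  down: (0, 0) → (1, 0)
  down: (1, 0) → (2, 0)
  down: (2, 0) → (3, 0)
  down: (3, 0) → (4, 0)
  down: (4, 0) → (5, 0)
  down: (5, 0) → (6, 0)
  right: (6, 0) → (6, 1)
  down: (6, 1) → (7, 1)
  right: (7, 1) → (7, 2)
  up: (7, 2) → (6, 2)
  right: (6, 2) → (6, 3)
Final position: (6, 3)

Path taken:

┌─┬───────────┬─────┬─┐
│A│           │     │ │
│ │ ╶───┬───┐ │ ╷ ╷ │ │
│↓│     │   │ │ │ │ │ │
│ └─┬─╴ │ ┌─┘ ├─┘ │ ╵ │
│↓  │   │ │   │   │   │
│ ┌─┘ ┌─┤ ╵ ╶─┤ ╶─┴─┐ │
│↓│   │ │     │     │ │
│ │ ┌─┘ ╵ ┌─┐ └───┐ └─┤
│↓│ │     │ │     │   │
│ │ └─────┤ └─┬─╴ ├─╴ │
│↓│       │   │   │   │
│ └─┬───┐ ├─╴ │ ┌─┘ ╷ │
│↳ ↓│↱ B│ │   │ │   │ │
│ ╷ ╵ ╷ │ ╵ ┌─┤ │ ╶─┤ │
│ │↳ ↑│ │   │ │ │   │ │
├─┴───┘ ├───┤ ╵ ├─╴ │ │
│       │   │   │   │ │
│ ╶─┬─╴ ╵ ╷ │ ┌─┘ ┌─┘ │
│   │     │ │ │   │   │
│ ╷ └─────┴─┘ └─╴ │ ╶─┤
│ │               │   │
└─┴───────────────┴───┘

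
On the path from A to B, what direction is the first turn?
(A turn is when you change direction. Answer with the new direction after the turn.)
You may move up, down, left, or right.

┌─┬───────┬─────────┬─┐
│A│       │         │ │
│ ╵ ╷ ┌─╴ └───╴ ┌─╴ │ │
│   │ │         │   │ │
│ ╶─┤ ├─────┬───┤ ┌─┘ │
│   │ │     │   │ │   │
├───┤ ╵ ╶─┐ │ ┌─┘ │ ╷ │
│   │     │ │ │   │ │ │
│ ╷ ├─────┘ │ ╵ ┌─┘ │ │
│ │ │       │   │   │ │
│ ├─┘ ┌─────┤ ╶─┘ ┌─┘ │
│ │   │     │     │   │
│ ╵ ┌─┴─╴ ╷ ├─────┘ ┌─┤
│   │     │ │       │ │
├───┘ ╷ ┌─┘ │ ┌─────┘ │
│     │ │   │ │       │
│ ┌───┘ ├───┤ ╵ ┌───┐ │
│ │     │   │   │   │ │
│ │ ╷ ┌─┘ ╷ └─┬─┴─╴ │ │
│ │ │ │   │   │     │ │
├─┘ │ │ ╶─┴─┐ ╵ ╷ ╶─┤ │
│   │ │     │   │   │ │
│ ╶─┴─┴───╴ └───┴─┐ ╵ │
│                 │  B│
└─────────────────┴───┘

Directions: down, right, up, right, right, right, down, right, right, right, up, right, right, down, left, down, down, left, down, left, down, right, right, up, right, up, up, right, down, down, down, left, down, left, left, left, down, down, right, up, right, right, right, down, down, down, down
First turn direction: right

Solution:

┌─┬───────┬─────────┬─┐
│A│↱ → → ↓│    ↱ → ↓│ │
│ ╵ ╷ ┌─╴ └───╴ ┌─╴ │ │
│↳ ↑│ │  ↳ → → ↑│↓ ↲│ │
│ ╶─┤ ├─────┬───┤ ┌─┘ │
│   │ │     │   │↓│↱ ↓│
├───┤ ╵ ╶─┐ │ ┌─┘ │ ╷ │
│   │     │ │ │↓ ↲│↑│↓│
│ ╷ ├─────┘ │ ╵ ┌─┘ │ │
│ │ │       │↓ ↲│↱ ↑│↓│
│ ├─┘ ┌─────┤ ╶─┘ ┌─┘ │
│ │   │     │↳ → ↑│↓ ↲│
│ ╵ ┌─┴─╴ ╷ ├─────┘ ┌─┤
│   │     │ │↓ ← ← ↲│ │
├───┘ ╷ ┌─┘ │ ┌─────┘ │
│     │ │   │↓│↱ → → ↓│
│ ┌───┘ ├───┤ ╵ ┌───┐ │
│ │     │   │↳ ↑│   │↓│
│ │ ╷ ┌─┘ ╷ └─┬─┴─╴ │ │
│ │ │ │   │   │     │↓│
├─┘ │ │ ╶─┴─┐ ╵ ╷ ╶─┤ │
│   │ │     │   │   │↓│
│ ╶─┴─┴───╴ └───┴─┐ ╵ │
│                 │  B│
└─────────────────┴───┘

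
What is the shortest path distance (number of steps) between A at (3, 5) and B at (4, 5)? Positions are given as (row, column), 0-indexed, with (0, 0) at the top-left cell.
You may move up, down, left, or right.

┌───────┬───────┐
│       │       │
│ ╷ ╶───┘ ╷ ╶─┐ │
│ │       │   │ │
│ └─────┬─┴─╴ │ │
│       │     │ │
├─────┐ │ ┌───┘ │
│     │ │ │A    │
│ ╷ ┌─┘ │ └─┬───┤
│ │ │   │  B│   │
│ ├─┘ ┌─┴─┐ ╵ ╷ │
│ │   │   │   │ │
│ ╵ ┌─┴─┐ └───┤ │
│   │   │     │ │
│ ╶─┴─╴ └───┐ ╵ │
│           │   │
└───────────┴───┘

Finding path from (3, 5) to (4, 5):
Path: (3,5) → (3,6) → (3,7) → (2,7) → (1,7) → (0,7) → (0,6) → (0,5) → (1,5) → (1,6) → (2,6) → (2,5) → (2,4) → (3,4) → (4,4) → (4,5)
Distance: 15 steps

Solution:

┌───────┬───────┐
│       │  ↓ ← ↰│
│ ╷ ╶───┘ ╷ ╶─┐ │
│ │       │↳ ↓│↑│
│ └─────┬─┴─╴ │ │
│       │↓ ← ↲│↑│
├─────┐ │ ┌───┘ │
│     │ │↓│A → ↑│
│ ╷ ┌─┘ │ └─┬───┤
│ │ │   │↳ B│   │
│ ├─┘ ┌─┴─┐ ╵ ╷ │
│ │   │   │   │ │
│ ╵ ┌─┴─┐ └───┤ │
│   │   │     │ │
│ ╶─┴─╴ └───┐ ╵ │
│           │   │
└───────────┴───┘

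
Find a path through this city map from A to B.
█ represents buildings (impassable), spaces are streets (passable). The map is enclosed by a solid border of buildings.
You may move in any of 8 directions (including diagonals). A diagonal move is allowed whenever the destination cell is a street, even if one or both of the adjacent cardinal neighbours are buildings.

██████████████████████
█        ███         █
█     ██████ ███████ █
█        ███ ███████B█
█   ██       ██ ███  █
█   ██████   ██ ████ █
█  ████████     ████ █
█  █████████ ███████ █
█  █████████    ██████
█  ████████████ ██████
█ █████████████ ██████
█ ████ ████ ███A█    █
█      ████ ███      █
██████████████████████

Finding the shortest path from A to B:
Movement: 8-directional
Path length: 19 steps
Directions: up → up → up-left → left → up-left → up → up → up → up → up → up-right → right → right → right → right → right → right → down-right → down

Solution:

██████████████████████
█        ███ →→→→→→↘ █
█     ██████↗███████↓█
█        ███↑███████B█
█   ██      ↑██ ███  █
█   ██████  ↑██ ████ █
█  ████████ ↑   ████ █
█  █████████↑███████ █
█  █████████ ↖← ██████
█  ████████████↖██████
█ █████████████↑██████
█ ████ ████ ███A█    █
█      ████ ███      █
██████████████████████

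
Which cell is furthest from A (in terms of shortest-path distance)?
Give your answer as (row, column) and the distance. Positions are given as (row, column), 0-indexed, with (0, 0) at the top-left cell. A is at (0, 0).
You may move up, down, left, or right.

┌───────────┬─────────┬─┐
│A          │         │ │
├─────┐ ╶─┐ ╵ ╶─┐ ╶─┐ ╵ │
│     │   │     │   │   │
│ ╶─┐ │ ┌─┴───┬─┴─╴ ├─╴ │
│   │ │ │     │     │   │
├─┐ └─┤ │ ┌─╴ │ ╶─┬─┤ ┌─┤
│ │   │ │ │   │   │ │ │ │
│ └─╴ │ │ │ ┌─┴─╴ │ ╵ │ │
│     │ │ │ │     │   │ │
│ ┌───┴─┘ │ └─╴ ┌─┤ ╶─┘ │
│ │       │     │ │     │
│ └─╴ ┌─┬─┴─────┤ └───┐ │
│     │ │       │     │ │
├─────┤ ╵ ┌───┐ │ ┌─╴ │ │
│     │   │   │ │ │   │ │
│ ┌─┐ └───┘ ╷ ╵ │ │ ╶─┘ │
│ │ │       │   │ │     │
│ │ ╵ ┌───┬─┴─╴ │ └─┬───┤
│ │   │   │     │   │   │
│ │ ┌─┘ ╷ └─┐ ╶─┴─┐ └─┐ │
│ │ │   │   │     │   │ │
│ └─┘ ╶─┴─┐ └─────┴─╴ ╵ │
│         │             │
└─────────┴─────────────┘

Computing BFS distances from A to all cells:
Furthest cell: (6, 3)
Distance: 75 steps

Path from A to the furthest cell:

┌───────────┬─────────┬─┐
│A → → → → ↓│↱ → → → ↓│ │
├─────┐ ╶─┐ ╵ ╶─┐ ╶─┐ ╵ │
│     │   │↳ ↑  │   │↳ ↓│
│ ╶─┐ │ ┌─┴───┬─┴─╴ ├─╴ │
│   │ │ │     │     │↓ ↲│
├─┐ └─┤ │ ┌─╴ │ ╶─┬─┤ ┌─┤
│ │   │ │ │   │   │ │↓│ │
│ └─╴ │ │ │ ┌─┴─╴ │ ╵ │ │
│     │ │ │ │     │↓ ↲│ │
│ ┌───┴─┘ │ └─╴ ┌─┤ ╶─┘ │
│ │       │     │ │↳ → ↓│
│ └─╴ ┌─┬─┴─────┤ └───┐ │
│     │B│↓ ← ← ↰│↓ ← ↰│↓│
├─────┤ ╵ ┌───┐ │ ┌─╴ │ │
│↱ → ↓│↑ ↲│↱ ↓│↑│↓│↱ ↑│↓│
│ ┌─┐ └───┘ ╷ ╵ │ │ ╶─┘ │
│↑│ │↳ → → ↑│↳ ↑│↓│↑ ← ↲│
│ │ ╵ ┌───┬─┴─╴ │ └─┬───┤
│↑│   │↓ ↰│     │↳ ↓│   │
│ │ ┌─┘ ╷ └─┐ ╶─┴─┐ └─┐ │
│↑│ │↓ ↲│↑ ↰│     │↳ ↓│ │
│ └─┘ ╶─┴─┐ └─────┴─╴ ╵ │
│↑ ← ↲    │↑ ← ← ← ← ↲  │
└─────────┴─────────────┘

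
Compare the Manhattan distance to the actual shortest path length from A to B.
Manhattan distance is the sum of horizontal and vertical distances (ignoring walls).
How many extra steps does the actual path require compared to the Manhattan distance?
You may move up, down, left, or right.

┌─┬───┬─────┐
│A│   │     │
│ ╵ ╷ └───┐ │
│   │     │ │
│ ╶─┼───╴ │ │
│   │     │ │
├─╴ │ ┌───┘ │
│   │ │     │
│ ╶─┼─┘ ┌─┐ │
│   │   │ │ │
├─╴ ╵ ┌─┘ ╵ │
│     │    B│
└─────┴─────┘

Manhattan distance: |5 - 0| + |5 - 0| = 10
Actual path length: 16
Extra steps: 16 - 10 = 6

Solution:

┌─┬───┬─────┐
│A│   │     │
│ ╵ ╷ └───┐ │
│↓  │     │ │
│ ╶─┼───╴ │ │
│↳ ↓│     │ │
├─╴ │ ┌───┘ │
│↓ ↲│ │↱ → ↓│
│ ╶─┼─┘ ┌─┐ │
│↳ ↓│↱ ↑│ │↓│
├─╴ ╵ ┌─┘ ╵ │
│  ↳ ↑│    B│
└─────┴─────┘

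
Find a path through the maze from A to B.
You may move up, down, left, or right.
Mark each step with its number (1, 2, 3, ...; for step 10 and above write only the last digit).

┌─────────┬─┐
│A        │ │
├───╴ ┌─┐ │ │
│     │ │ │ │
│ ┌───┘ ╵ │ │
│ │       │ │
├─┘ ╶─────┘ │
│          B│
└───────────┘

Finding the shortest path through the maze:
Path length: 14 steps
Directions: right → right → right → right → down → down → left → left → left → down → right → right → right → right

Solution:

┌─────────┬─┐
│A 1 2 3 4│ │
├───╴ ┌─┐ │ │
│     │ │5│ │
│ ┌───┘ ╵ │ │
│ │9 8 7 6│ │
├─┘ ╶─────┘ │
│  0 1 2 3 B│
└───────────┘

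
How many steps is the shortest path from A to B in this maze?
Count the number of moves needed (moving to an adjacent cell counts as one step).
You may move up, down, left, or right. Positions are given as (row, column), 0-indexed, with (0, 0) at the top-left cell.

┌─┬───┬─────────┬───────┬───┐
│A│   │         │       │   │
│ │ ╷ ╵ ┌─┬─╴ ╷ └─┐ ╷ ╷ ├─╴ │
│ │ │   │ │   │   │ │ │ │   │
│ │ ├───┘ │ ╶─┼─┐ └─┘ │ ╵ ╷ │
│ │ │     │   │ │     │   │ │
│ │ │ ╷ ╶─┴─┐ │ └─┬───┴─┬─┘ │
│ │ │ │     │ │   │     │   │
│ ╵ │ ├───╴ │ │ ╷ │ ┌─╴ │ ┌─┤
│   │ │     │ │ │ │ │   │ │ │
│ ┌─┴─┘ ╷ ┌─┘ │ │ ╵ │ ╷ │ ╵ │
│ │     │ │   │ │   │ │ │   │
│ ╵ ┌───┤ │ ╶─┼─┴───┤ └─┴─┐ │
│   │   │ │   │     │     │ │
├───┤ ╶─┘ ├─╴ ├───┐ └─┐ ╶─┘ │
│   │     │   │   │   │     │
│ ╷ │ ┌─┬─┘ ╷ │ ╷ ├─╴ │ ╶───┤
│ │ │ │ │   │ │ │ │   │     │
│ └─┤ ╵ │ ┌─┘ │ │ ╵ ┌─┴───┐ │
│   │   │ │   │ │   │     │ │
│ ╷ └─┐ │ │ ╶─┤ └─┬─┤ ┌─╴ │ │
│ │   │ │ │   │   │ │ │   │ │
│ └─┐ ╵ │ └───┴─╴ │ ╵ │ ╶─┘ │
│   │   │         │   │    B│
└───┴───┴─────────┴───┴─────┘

Using BFS to find shortest path:
Start: (0, 0), End: (11, 13)
Path found:
(0,0) → (1,0) → (2,0) → (3,0) → (4,0) → (4,1) → (3,1) → (2,1) → (1,1) → (0,1) → (0,2) → (1,2) → (1,3) → (0,3) → (0,4) → (0,5) → (0,6) → (0,7) → (1,7) → (1,8) → (2,8) → (2,9) → (2,10) → (1,10) → (0,10) → (0,11) → (1,11) → (2,11) → (2,12) → (1,12) → (1,13) → (2,13) → (3,13) → (3,12) → (4,12) → (5,12) → (5,13) → (6,13) → (7,13) → (7,12) → (7,11) → (8,11) → (8,12) → (8,13) → (9,13) → (10,13) → (11,13)
Number of steps: 46

Solution:

┌─┬───┬─────────┬───────┬───┐
│A│↱ ↓│↱ → → → ↓│    ↱ ↓│   │
│ │ ╷ ╵ ┌─┬─╴ ╷ └─┐ ╷ ╷ ├─╴ │
│↓│↑│↳ ↑│ │   │↳ ↓│ │↑│↓│↱ ↓│
│ │ ├───┘ │ ╶─┼─┐ └─┘ │ ╵ ╷ │
│↓│↑│     │   │ │↳ → ↑│↳ ↑│↓│
│ │ │ ╷ ╶─┴─┐ │ └─┬───┴─┬─┘ │
│↓│↑│ │     │ │   │     │↓ ↲│
│ ╵ │ ├───╴ │ │ ╷ │ ┌─╴ │ ┌─┤
│↳ ↑│ │     │ │ │ │ │   │↓│ │
│ ┌─┴─┘ ╷ ┌─┘ │ │ ╵ │ ╷ │ ╵ │
│ │     │ │   │ │   │ │ │↳ ↓│
│ ╵ ┌───┤ │ ╶─┼─┴───┤ └─┴─┐ │
│   │   │ │   │     │     │↓│
├───┤ ╶─┘ ├─╴ ├───┐ └─┐ ╶─┘ │
│   │     │   │   │   │↓ ← ↲│
│ ╷ │ ┌─┬─┘ ╷ │ ╷ ├─╴ │ ╶───┤
│ │ │ │ │   │ │ │ │   │↳ → ↓│
│ └─┤ ╵ │ ┌─┘ │ │ ╵ ┌─┴───┐ │
│   │   │ │   │ │   │     │↓│
│ ╷ └─┐ │ │ ╶─┤ └─┬─┤ ┌─╴ │ │
│ │   │ │ │   │   │ │ │   │↓│
│ └─┐ ╵ │ └───┴─╴ │ ╵ │ ╶─┘ │
│   │   │         │   │    B│
└───┴───┴─────────┴───┴─────┘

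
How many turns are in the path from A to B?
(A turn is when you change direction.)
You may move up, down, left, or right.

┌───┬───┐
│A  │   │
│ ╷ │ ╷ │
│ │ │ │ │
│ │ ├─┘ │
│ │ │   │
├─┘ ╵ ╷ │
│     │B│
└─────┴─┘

Directions: right, down, down, down, right, up, right, down
Number of turns: 5

Solution:

┌───┬───┐
│A ↓│   │
│ ╷ │ ╷ │
│ │↓│ │ │
│ │ ├─┘ │
│ │↓│↱ ↓│
├─┘ ╵ ╷ │
│  ↳ ↑│B│
└─────┴─┘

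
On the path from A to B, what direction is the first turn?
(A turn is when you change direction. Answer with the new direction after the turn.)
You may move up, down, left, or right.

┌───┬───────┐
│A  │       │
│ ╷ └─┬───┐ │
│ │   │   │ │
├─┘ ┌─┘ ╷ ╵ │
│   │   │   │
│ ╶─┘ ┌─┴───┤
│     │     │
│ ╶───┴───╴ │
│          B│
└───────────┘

Directions: right, down, down, left, down, down, right, right, right, right, right
First turn direction: down

Solution:

┌───┬───────┐
│A ↓│       │
│ ╷ └─┬───┐ │
│ │↓  │   │ │
├─┘ ┌─┘ ╷ ╵ │
│↓ ↲│   │   │
│ ╶─┘ ┌─┴───┤
│↓    │     │
│ ╶───┴───╴ │
│↳ → → → → B│
└───────────┘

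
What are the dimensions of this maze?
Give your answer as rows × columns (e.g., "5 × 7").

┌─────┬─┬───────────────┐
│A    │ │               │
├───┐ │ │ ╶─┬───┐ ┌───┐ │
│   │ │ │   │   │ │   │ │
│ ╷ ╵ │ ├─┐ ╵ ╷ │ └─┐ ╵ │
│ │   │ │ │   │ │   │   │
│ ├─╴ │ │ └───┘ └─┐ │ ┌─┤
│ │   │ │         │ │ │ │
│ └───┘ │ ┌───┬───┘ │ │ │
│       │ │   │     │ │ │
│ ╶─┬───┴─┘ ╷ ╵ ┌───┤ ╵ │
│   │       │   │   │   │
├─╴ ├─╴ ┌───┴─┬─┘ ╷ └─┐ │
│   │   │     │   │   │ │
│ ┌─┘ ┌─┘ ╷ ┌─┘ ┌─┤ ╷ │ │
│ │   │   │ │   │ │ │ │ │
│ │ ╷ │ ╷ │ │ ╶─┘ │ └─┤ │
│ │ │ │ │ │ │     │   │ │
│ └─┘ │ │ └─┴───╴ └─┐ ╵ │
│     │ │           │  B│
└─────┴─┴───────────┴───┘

Counting the maze dimensions:
Rows (vertical): 10
Columns (horizontal): 12
Dimensions: 10 × 12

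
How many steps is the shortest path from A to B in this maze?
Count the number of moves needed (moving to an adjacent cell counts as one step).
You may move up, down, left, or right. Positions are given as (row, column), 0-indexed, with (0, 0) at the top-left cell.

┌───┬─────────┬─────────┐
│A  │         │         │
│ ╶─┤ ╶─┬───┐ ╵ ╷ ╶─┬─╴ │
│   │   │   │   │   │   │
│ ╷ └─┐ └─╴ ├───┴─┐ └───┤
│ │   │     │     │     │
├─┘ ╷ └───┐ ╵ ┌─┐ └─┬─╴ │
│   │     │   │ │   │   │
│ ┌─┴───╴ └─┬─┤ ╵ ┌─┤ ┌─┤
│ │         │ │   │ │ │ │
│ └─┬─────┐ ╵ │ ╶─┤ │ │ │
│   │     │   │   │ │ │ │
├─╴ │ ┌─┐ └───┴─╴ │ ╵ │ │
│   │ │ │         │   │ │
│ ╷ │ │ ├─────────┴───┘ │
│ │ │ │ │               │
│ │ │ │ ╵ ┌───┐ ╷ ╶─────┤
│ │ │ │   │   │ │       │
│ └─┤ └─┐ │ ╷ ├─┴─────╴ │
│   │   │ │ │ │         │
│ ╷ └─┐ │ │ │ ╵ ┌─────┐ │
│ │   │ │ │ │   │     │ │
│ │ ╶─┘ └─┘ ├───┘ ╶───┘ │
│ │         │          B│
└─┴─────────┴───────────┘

Using BFS to find shortest path:
Start: (0, 0), End: (11, 11)
Path found:
(0,0) → (1,0) → (1,1) → (2,1) → (3,1) → (3,0) → (4,0) → (5,0) → (5,1) → (6,1) → (6,0) → (7,0) → (8,0) → (9,0) → (9,1) → (10,1) → (11,1) → (11,2) → (11,3) → (11,4) → (11,5) → (10,5) → (9,5) → (8,5) → (8,6) → (9,6) → (10,6) → (10,7) → (9,7) → (9,8) → (9,9) → (9,10) → (9,11) → (10,11) → (11,11)
Number of steps: 34

Solution:

┌───┬─────────┬─────────┐
│A  │         │         │
│ ╶─┤ ╶─┬───┐ ╵ ╷ ╶─┬─╴ │
│↳ ↓│   │   │   │   │   │
│ ╷ └─┐ └─╴ ├───┴─┐ └───┤
│ │↓  │     │     │     │
├─┘ ╷ └───┐ ╵ ┌─┐ └─┬─╴ │
│↓ ↲│     │   │ │   │   │
│ ┌─┴───╴ └─┬─┤ ╵ ┌─┤ ┌─┤
│↓│         │ │   │ │ │ │
│ └─┬─────┐ ╵ │ ╶─┤ │ │ │
│↳ ↓│     │   │   │ │ │ │
├─╴ │ ┌─┐ └───┴─╴ │ ╵ │ │
│↓ ↲│ │ │         │   │ │
│ ╷ │ │ ├─────────┴───┘ │
│↓│ │ │ │               │
│ │ │ │ ╵ ┌───┐ ╷ ╶─────┤
│↓│ │ │   │↱ ↓│ │       │
│ └─┤ └─┐ │ ╷ ├─┴─────╴ │
│↳ ↓│   │ │↑│↓│↱ → → → ↓│
│ ╷ └─┐ │ │ │ ╵ ┌─────┐ │
│ │↓  │ │ │↑│↳ ↑│     │↓│
│ │ ╶─┘ └─┘ ├───┘ ╶───┘ │
│ │↳ → → → ↑│          B│
└─┴─────────┴───────────┘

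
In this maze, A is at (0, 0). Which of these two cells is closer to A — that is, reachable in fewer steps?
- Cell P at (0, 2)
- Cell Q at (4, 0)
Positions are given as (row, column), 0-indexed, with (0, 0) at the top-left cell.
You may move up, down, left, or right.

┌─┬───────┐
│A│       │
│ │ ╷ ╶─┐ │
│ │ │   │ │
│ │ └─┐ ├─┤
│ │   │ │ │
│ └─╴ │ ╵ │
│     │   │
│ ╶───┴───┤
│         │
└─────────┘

Shortest path A → P at (0, 2): 10 steps
Shortest path A → Q at (4, 0): 4 steps

Q is closer (4 steps vs 10 steps).

Path to P:

┌─┬───────┐
│A│↱ P    │
│ │ ╷ ╶─┐ │
│↓│↑│   │ │
│ │ └─┐ ├─┤
│↓│↑ ↰│ │ │
│ └─╴ │ ╵ │
│↳ → ↑│   │
│ ╶───┴───┤
│         │
└─────────┘

Path to Q:

┌─┬───────┐
│A│       │
│ │ ╷ ╶─┐ │
│↓│ │   │ │
│ │ └─┐ ├─┤
│↓│   │ │ │
│ └─╴ │ ╵ │
│↓    │   │
│ ╶───┴───┤
│Q        │
└─────────┘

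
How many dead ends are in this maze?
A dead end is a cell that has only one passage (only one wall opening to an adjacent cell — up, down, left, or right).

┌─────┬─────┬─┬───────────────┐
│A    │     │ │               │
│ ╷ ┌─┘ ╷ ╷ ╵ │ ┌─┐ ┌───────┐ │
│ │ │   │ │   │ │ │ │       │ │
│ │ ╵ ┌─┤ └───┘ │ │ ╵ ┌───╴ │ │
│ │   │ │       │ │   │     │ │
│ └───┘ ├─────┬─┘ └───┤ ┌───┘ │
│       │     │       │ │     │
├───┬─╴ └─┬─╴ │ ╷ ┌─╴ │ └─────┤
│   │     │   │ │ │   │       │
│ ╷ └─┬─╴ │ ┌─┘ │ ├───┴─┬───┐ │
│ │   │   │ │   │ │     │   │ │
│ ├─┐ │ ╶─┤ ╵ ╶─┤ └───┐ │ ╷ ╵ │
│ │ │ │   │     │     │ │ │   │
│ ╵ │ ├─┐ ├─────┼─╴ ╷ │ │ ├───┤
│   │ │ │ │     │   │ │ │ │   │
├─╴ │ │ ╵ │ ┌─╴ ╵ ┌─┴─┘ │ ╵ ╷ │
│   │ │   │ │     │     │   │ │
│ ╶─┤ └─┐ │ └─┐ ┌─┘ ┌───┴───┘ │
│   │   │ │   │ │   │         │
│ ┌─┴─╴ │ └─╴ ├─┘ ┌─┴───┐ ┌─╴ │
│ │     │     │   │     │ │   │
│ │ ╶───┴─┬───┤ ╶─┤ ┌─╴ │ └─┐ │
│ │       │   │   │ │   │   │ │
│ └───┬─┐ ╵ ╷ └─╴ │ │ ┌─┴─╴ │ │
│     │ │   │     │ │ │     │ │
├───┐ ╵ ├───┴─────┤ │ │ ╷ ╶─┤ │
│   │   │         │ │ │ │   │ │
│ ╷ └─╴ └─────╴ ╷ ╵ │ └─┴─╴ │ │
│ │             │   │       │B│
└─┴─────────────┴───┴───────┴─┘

Checking each cell for number of passages:

Dead ends found at positions:
  (0, 2)
  (0, 6)
  (1, 8)
  (2, 3)
  (3, 4)
  (3, 12)
  (4, 2)
  (4, 9)
  (5, 9)
  (6, 1)
  (6, 7)
  (7, 3)
  (7, 10)
  (8, 6)
  (9, 1)
  (9, 7)
  (9, 10)
  (10, 13)
  (12, 3)
  (13, 4)
  (13, 11)
  (14, 0)
  (14, 14)
Total dead ends: 23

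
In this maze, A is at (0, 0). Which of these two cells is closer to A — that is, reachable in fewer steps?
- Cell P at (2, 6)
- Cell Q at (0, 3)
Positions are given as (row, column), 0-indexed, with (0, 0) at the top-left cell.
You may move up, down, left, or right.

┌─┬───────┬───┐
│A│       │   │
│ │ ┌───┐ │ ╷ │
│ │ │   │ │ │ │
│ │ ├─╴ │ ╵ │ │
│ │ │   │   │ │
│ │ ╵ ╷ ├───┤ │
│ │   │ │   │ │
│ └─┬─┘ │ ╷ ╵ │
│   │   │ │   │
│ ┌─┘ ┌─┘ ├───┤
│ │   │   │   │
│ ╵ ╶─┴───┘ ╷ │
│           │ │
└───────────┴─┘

Shortest path A → P at (2, 6): 30 steps
Shortest path A → Q at (0, 3): 21 steps

Q is closer (21 steps vs 30 steps).

Path to P:

┌─┬───────┬───┐
│A│↱ → → ↓│↱ ↓│
│ │ ┌───┐ │ ╷ │
│↓│↑│   │↓│↑│↓│
│ │ ├─╴ │ ╵ │ │
│↓│↑│↓ ↰│↳ ↑│P│
│ │ ╵ ╷ ├───┤ │
│↓│↑ ↲│↑│   │ │
│ └─┬─┘ │ ╷ ╵ │
│↓  │↱ ↑│ │   │
│ ┌─┘ ┌─┘ ├───┤
│↓│↱ ↑│   │   │
│ ╵ ╶─┴───┘ ╷ │
│↳ ↑        │ │
└───────────┴─┘

Path to Q:

┌─┬───────┬───┐
│A│↱ → Q  │   │
│ │ ┌───┐ │ ╷ │
│↓│↑│   │ │ │ │
│ │ ├─╴ │ ╵ │ │
│↓│↑│↓ ↰│   │ │
│ │ ╵ ╷ ├───┤ │
│↓│↑ ↲│↑│   │ │
│ └─┬─┘ │ ╷ ╵ │
│↓  │↱ ↑│ │   │
│ ┌─┘ ┌─┘ ├───┤
│↓│↱ ↑│   │   │
│ ╵ ╶─┴───┘ ╷ │
│↳ ↑        │ │
└───────────┴─┘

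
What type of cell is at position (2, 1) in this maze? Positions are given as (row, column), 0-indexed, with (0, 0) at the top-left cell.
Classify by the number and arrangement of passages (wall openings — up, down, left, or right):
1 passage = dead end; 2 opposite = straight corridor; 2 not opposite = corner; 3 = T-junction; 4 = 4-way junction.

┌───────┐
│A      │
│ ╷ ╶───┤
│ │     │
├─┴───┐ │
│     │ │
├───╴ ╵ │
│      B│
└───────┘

Checking cell at (2, 1):
Number of passages: 2
Cell type: straight corridor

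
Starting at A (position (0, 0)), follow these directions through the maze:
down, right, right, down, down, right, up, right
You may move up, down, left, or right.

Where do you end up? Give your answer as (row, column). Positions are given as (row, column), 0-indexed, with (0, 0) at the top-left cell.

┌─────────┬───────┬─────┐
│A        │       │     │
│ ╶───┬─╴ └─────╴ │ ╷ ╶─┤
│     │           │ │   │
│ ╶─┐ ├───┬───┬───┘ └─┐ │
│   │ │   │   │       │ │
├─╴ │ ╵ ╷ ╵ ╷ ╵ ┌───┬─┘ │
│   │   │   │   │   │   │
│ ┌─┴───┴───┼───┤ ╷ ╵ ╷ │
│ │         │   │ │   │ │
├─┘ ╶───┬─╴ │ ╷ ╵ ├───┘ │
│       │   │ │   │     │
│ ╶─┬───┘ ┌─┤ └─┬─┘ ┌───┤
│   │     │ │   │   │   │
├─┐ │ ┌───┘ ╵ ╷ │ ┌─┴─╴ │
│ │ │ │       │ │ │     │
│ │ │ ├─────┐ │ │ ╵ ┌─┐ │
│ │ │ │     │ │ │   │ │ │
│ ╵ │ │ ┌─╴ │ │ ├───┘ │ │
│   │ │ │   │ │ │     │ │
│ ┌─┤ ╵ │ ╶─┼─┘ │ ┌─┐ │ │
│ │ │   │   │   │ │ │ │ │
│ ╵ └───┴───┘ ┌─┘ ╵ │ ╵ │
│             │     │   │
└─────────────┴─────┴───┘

Following directions step by step:
Start: (0, 0)
  down: (0, 0) → (1, 0)
  right: (1, 0) → (1, 1)
  right: (1, 1) → (1, 2)
  down: (1, 2) → (2, 2)
  down: (2, 2) → (3, 2)
  right: (3, 2) → (3, 3)
  up: (3, 3) → (2, 3)
  right: (2, 3) → (2, 4)
Final position: (2, 4)

Path taken:

┌─────────┬───────┬─────┐
│A        │       │     │
│ ╶───┬─╴ └─────╴ │ ╷ ╶─┤
│↳ → ↓│           │ │   │
│ ╶─┐ ├───┬───┬───┘ └─┐ │
│   │↓│↱ B│   │       │ │
├─╴ │ ╵ ╷ ╵ ╷ ╵ ┌───┬─┘ │
│   │↳ ↑│   │   │   │   │
│ ┌─┴───┴───┼───┤ ╷ ╵ ╷ │
│ │         │   │ │   │ │
├─┘ ╶───┬─╴ │ ╷ ╵ ├───┘ │
│       │   │ │   │     │
│ ╶─┬───┘ ┌─┤ └─┬─┘ ┌───┤
│   │     │ │   │   │   │
├─┐ │ ┌───┘ ╵ ╷ │ ┌─┴─╴ │
│ │ │ │       │ │ │     │
│ │ │ ├─────┐ │ │ ╵ ┌─┐ │
│ │ │ │     │ │ │   │ │ │
│ ╵ │ │ ┌─╴ │ │ ├───┘ │ │
│   │ │ │   │ │ │     │ │
│ ┌─┤ ╵ │ ╶─┼─┘ │ ┌─┐ │ │
│ │ │   │   │   │ │ │ │ │
│ ╵ └───┴───┘ ┌─┘ ╵ │ ╵ │
│             │     │   │
└─────────────┴─────┴───┘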